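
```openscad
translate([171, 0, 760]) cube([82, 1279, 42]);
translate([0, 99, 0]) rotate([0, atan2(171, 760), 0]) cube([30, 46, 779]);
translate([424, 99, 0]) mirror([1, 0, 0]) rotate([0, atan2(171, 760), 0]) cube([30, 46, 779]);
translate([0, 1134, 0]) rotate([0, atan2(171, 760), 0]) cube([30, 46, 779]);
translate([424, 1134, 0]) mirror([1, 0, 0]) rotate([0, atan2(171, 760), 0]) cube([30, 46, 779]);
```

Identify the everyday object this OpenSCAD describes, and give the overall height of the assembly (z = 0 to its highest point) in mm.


A sawhorse. The overall height is 802 mm.

A beam across two mirrored pairs of raked legs — a sawhorse. The beam's underside is at z = 760 (matching the legs' vertical rise in atan2(171, 760)) and the beam is 42 mm tall, so its top is at 760 + 42 = 802 mm. The raked legs top out at the beam's underside, so that is the highest point.


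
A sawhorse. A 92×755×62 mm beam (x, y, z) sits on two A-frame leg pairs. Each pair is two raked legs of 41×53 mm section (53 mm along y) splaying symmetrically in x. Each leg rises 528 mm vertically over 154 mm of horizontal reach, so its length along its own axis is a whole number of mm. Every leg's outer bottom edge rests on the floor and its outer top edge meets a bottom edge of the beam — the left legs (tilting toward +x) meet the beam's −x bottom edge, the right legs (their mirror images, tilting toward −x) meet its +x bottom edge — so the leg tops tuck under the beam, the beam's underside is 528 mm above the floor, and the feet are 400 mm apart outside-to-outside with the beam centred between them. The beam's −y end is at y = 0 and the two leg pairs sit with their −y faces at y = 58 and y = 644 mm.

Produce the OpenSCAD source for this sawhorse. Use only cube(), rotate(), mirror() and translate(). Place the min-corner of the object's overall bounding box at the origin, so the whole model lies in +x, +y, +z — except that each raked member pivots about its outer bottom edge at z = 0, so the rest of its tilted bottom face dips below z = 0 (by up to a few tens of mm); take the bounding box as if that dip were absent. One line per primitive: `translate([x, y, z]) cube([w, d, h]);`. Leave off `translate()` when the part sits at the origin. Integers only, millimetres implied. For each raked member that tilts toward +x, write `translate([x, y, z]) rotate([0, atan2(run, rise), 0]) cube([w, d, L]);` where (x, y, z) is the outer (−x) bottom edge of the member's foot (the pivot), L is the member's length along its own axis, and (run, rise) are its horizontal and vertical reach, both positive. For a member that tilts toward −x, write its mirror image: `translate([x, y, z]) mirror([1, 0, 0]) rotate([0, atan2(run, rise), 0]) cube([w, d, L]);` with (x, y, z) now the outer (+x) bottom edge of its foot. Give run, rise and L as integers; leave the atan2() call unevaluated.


// leg length = √(154² + 528²) = 550
// right-leg outer foot x = 2·154 + 92 = 400
// beam min-corner = (154, 0, 528)
translate([154, 0, 528]) cube([92, 755, 62]);
translate([0, 58, 0]) rotate([0, atan2(154, 528), 0]) cube([41, 53, 550]);
translate([400, 58, 0]) mirror([1, 0, 0]) rotate([0, atan2(154, 528), 0]) cube([41, 53, 550]);
translate([0, 644, 0]) rotate([0, atan2(154, 528), 0]) cube([41, 53, 550]);
translate([400, 644, 0]) mirror([1, 0, 0]) rotate([0, atan2(154, 528), 0]) cube([41, 53, 550]);


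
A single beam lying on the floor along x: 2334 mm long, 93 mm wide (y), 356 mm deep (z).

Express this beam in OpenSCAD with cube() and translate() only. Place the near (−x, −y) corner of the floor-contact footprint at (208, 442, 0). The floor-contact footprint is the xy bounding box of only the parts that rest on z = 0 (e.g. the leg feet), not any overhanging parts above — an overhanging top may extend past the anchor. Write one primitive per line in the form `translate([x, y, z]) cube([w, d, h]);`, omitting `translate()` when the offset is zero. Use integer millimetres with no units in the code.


translate([208, 442, 0]) cube([2334, 93, 356]);


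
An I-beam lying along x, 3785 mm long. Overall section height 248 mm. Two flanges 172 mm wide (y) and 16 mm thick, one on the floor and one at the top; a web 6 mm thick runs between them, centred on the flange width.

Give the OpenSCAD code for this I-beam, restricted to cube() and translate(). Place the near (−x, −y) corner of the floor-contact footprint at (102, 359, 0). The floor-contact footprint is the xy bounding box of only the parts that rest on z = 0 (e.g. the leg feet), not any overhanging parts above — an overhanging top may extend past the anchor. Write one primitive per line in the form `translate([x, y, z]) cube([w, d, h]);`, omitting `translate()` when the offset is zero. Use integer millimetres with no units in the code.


translate([102, 359, 0]) cube([3785, 172, 16]);
translate([102, 442, 16]) cube([3785, 6, 216]);
translate([102, 359, 232]) cube([3785, 172, 16]);


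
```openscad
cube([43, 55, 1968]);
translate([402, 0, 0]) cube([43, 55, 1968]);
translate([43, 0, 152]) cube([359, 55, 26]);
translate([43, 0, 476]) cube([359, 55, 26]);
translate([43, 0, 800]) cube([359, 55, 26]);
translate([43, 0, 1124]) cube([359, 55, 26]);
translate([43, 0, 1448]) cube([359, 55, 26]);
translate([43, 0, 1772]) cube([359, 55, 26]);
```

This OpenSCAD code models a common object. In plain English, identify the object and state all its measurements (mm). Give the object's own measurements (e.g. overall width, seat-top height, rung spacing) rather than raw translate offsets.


A straight ladder. Two 43×55 mm vertical rails, 1968 mm tall, stand 445 mm apart (outside-to-outside) with their front faces coplanar on the −y side. 6 rungs, each 55 mm deep and 26 mm tall, span between the inner faces of the rails, front faces flush with the rails. The lowest rung's underside is at z = 152 mm and rungs are spaced 324 mm apart (underside to underside).


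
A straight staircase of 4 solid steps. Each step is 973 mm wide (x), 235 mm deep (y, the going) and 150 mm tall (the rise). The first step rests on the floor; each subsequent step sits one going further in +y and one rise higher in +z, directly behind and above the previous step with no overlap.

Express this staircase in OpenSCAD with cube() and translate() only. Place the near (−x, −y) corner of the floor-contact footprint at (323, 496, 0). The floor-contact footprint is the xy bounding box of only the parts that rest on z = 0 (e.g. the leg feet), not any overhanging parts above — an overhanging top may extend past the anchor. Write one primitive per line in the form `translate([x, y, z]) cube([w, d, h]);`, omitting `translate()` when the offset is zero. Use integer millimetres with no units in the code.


translate([323, 496, 0]) cube([973, 235, 150]);
translate([323, 731, 150]) cube([973, 235, 150]);
translate([323, 966, 300]) cube([973, 235, 150]);
translate([323, 1201, 450]) cube([973, 235, 150]);


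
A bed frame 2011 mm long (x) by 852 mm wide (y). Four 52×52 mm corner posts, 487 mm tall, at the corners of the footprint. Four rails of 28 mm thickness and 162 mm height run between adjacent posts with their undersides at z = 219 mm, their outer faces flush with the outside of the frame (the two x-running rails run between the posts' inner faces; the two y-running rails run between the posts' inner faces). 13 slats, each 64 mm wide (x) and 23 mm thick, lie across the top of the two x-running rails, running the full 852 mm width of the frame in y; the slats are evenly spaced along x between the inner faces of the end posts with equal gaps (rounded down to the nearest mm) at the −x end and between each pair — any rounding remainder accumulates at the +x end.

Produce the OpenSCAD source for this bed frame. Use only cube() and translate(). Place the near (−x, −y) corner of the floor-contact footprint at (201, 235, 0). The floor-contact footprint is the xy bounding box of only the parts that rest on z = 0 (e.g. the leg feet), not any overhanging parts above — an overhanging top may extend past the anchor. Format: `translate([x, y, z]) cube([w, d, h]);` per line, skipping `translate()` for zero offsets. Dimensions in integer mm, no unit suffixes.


translate([201, 235, 0]) cube([52, 52, 487]);
translate([201, 1035, 0]) cube([52, 52, 487]);
translate([2160, 235, 0]) cube([52, 52, 487]);
translate([2160, 1035, 0]) cube([52, 52, 487]);
translate([253, 235, 219]) cube([1907, 28, 162]);
translate([253, 1059, 219]) cube([1907, 28, 162]);
translate([201, 287, 219]) cube([28, 748, 162]);
translate([2184, 287, 219]) cube([28, 748, 162]);
translate([329, 235, 381]) cube([64, 852, 23]);
translate([469, 235, 381]) cube([64, 852, 23]);
translate([609, 235, 381]) cube([64, 852, 23]);
translate([749, 235, 381]) cube([64, 852, 23]);
translate([889, 235, 381]) cube([64, 852, 23]);
translate([1029, 235, 381]) cube([64, 852, 23]);
translate([1169, 235, 381]) cube([64, 852, 23]);
translate([1309, 235, 381]) cube([64, 852, 23]);
translate([1449, 235, 381]) cube([64, 852, 23]);
translate([1589, 235, 381]) cube([64, 852, 23]);
translate([1729, 235, 381]) cube([64, 852, 23]);
translate([1869, 235, 381]) cube([64, 852, 23]);
translate([2009, 235, 381]) cube([64, 852, 23]);


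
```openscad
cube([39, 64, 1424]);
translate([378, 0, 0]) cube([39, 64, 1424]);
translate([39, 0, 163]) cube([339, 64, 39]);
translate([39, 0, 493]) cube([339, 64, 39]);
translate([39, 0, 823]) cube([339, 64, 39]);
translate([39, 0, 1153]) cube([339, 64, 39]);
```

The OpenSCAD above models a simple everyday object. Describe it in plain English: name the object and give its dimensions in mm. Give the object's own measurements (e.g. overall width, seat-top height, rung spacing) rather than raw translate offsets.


A straight ladder. Two 39×64 mm vertical rails, 1424 mm tall, stand 417 mm apart (outside-to-outside) with their front faces coplanar on the −y side. 4 rungs, each 64 mm deep and 39 mm tall, span between the inner faces of the rails, front faces flush with the rails. The lowest rung's underside is at z = 163 mm and rungs are spaced 330 mm apart (underside to underside).


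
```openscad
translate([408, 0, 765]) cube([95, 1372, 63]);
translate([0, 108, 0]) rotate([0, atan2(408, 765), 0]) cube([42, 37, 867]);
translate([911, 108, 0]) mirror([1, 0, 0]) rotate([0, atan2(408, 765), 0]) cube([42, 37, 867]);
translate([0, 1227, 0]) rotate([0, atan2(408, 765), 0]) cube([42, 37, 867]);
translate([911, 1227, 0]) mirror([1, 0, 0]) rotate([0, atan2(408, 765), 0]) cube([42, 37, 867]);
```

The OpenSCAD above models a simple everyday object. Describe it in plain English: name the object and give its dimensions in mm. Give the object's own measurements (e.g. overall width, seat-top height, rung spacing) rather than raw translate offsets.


A sawhorse. A 95×1372×63 mm beam (x, y, z) sits on two A-frame leg pairs. Each pair is two raked legs of 42×37 mm section (37 mm along y) splaying symmetrically in x. Each leg rises 765 mm vertically over 408 mm of horizontal reach and is 867 mm long along its own axis. Every leg's outer bottom edge rests on the floor and its outer top edge meets a bottom edge of the beam — the left legs (tilting toward +x) meet the beam's −x bottom edge, the right legs (their mirror images, tilting toward −x) meet its +x bottom edge — so the leg tops tuck under the beam, the beam's underside is 765 mm above the floor, and the feet are 911 mm apart outside-to-outside with the beam centred between them. The two leg pairs are set in 108 mm from either end of the beam.


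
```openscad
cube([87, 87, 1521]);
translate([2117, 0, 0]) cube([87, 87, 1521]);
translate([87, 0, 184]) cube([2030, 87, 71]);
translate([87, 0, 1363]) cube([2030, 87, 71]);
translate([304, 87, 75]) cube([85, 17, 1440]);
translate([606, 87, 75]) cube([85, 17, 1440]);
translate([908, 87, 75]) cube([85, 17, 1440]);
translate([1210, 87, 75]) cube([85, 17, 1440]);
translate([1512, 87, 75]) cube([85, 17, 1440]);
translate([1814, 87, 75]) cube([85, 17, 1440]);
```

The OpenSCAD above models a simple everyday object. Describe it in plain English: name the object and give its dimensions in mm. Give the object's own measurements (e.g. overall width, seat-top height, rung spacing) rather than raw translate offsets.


A fence section. Two 87×87 mm posts, 1521 mm tall, stand on the floor with a clear span of 2030 mm between their inner faces. Two horizontal rails of 87×71 mm section span the gap between the posts with their undersides at z = 184 mm and z = 1363 mm, flush with the posts' −y face. 6 pickets, each 85 mm wide, 17 mm thick and 1440 mm tall, are fixed to the +y face of the rails with their bottoms at z = 75 mm, spaced across the span with a 217 mm gap after the −x post and between neighbouring pickets, with 218 mm left before the +x post.


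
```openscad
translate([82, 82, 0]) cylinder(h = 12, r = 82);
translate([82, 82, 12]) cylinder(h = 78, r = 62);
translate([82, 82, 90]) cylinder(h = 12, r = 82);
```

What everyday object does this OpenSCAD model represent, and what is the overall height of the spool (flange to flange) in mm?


A spool. The overall height is 102 mm.

Three coaxial cylinders, large–small–large — a spool. Two 12 mm flanges and a 78 mm core give 12 + 78 + 12 = 102 mm.


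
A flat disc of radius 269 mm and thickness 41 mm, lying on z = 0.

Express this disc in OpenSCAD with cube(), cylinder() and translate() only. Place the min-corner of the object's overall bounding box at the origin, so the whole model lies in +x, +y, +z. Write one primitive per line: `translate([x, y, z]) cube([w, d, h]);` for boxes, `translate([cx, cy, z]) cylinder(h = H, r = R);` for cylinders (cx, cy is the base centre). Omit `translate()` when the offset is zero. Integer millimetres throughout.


translate([269, 269, 0]) cylinder(h = 41, r = 269);


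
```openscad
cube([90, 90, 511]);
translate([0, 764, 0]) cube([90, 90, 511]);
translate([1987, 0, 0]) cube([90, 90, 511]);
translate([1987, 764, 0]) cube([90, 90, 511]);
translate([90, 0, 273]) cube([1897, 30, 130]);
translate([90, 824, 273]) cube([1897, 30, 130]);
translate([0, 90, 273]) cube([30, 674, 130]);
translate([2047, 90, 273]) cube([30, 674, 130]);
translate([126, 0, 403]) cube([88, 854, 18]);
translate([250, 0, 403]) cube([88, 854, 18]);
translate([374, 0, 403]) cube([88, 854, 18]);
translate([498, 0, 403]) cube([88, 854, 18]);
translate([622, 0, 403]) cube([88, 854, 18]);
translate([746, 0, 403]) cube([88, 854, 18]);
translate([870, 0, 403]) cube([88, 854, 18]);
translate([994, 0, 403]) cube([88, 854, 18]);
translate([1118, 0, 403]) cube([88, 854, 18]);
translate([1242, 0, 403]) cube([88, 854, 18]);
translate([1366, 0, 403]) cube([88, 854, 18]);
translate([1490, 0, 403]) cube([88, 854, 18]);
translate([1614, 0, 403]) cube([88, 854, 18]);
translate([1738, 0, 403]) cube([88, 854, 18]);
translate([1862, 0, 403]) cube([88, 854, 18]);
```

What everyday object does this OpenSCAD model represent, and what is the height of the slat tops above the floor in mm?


A bed frame. The slat-top height is 421 mm.

Four posts, four rails, and a row of slats — a bed frame. Slats sit on the rails at z = 273 + 130 = 403; with slat thickness 18, the top is 421 mm.


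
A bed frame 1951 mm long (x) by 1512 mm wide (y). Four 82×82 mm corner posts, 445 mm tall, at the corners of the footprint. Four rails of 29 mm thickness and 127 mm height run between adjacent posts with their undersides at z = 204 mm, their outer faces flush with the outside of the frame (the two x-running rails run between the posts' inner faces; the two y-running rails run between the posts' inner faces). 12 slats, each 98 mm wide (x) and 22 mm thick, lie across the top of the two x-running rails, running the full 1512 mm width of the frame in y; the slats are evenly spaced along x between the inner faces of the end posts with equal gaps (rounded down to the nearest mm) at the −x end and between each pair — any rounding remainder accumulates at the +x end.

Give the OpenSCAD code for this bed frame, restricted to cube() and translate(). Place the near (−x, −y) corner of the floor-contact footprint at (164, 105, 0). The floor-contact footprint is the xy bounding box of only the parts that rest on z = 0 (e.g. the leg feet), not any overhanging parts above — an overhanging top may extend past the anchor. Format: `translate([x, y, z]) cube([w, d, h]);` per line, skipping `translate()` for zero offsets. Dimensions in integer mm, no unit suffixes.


translate([164, 105, 0]) cube([82, 82, 445]);
translate([164, 1535, 0]) cube([82, 82, 445]);
translate([2033, 105, 0]) cube([82, 82, 445]);
translate([2033, 1535, 0]) cube([82, 82, 445]);
translate([246, 105, 204]) cube([1787, 29, 127]);
translate([246, 1588, 204]) cube([1787, 29, 127]);
translate([164, 187, 204]) cube([29, 1348, 127]);
translate([2086, 187, 204]) cube([29, 1348, 127]);
translate([293, 105, 331]) cube([98, 1512, 22]);
translate([438, 105, 331]) cube([98, 1512, 22]);
translate([583, 105, 331]) cube([98, 1512, 22]);
translate([728, 105, 331]) cube([98, 1512, 22]);
translate([873, 105, 331]) cube([98, 1512, 22]);
translate([1018, 105, 331]) cube([98, 1512, 22]);
translate([1163, 105, 331]) cube([98, 1512, 22]);
translate([1308, 105, 331]) cube([98, 1512, 22]);
translate([1453, 105, 331]) cube([98, 1512, 22]);
translate([1598, 105, 331]) cube([98, 1512, 22]);
translate([1743, 105, 331]) cube([98, 1512, 22]);
translate([1888, 105, 331]) cube([98, 1512, 22]);


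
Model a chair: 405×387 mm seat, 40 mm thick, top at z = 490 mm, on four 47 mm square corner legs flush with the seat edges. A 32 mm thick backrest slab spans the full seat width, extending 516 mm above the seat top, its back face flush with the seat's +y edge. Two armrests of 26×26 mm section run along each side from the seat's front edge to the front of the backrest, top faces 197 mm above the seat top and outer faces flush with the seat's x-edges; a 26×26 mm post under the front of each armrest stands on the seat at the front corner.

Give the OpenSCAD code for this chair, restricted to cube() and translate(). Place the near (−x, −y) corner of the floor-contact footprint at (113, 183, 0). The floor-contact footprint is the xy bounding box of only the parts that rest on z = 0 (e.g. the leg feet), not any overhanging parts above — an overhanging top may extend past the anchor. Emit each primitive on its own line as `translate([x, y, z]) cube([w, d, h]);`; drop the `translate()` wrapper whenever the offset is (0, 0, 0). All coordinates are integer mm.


translate([113, 183, 450]) cube([405, 387, 40]);
translate([113, 183, 0]) cube([47, 47, 450]);
translate([471, 183, 0]) cube([47, 47, 450]);
translate([113, 523, 0]) cube([47, 47, 450]);
translate([471, 523, 0]) cube([47, 47, 450]);
translate([113, 538, 490]) cube([405, 32, 516]);
translate([113, 183, 661]) cube([26, 355, 26]);
translate([492, 183, 661]) cube([26, 355, 26]);
translate([113, 183, 490]) cube([26, 26, 171]);
translate([492, 183, 490]) cube([26, 26, 171]);


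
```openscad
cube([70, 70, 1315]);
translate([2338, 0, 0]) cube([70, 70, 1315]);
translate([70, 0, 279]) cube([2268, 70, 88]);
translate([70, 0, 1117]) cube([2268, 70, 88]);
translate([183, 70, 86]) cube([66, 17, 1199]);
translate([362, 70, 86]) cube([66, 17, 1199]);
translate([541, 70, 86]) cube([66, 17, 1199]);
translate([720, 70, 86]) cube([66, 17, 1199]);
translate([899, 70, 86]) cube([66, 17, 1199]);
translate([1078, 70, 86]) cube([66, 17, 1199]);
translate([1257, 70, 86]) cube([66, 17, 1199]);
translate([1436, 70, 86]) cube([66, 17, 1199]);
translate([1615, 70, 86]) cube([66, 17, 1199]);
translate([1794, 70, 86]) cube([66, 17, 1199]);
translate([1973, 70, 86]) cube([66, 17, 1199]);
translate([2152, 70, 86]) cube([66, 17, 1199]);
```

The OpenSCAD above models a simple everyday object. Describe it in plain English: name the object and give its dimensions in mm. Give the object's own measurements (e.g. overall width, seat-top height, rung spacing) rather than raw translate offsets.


A fence section. Two 70×70 mm posts, 1315 mm tall, stand on the floor with a clear span of 2268 mm between their inner faces. Two horizontal rails of 70×88 mm section span the gap between the posts with their undersides at z = 279 mm and z = 1117 mm, flush with the posts' −y face. 12 pickets, each 66 mm wide, 17 mm thick and 1199 mm tall, are fixed to the +y face of the rails with their bottoms at z = 86 mm, spaced across the span with a 113 mm gap after the −x post and between neighbouring pickets, with 120 mm left before the +x post.


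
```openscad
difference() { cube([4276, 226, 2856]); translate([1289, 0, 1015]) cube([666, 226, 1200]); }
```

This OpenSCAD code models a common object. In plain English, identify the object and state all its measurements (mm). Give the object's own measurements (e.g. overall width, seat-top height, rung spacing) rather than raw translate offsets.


A wall 4276 mm long (x), 226 mm thick (y), 2856 mm tall, with a rectangular window opening cut through it. The opening is 666 mm wide and 1200 mm tall; its sill is at z = 1015 mm and its near (−x) edge is 1289 mm from the wall's −x end. The opening passes through the full wall thickness.


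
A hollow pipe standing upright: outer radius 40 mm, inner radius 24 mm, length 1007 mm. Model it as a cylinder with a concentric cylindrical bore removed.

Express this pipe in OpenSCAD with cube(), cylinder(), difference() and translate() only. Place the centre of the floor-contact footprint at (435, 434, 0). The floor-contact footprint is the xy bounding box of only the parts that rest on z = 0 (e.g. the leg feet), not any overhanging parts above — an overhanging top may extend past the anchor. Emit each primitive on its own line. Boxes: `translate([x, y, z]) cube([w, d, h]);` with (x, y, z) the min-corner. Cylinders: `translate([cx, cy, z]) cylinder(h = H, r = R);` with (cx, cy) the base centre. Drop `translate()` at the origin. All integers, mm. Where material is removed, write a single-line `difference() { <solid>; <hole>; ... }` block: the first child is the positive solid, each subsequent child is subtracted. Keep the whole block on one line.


difference() { translate([435, 434, 0]) cylinder(h = 1007, r = 40); translate([435, 434, 0]) cylinder(h = 1007, r = 24); }


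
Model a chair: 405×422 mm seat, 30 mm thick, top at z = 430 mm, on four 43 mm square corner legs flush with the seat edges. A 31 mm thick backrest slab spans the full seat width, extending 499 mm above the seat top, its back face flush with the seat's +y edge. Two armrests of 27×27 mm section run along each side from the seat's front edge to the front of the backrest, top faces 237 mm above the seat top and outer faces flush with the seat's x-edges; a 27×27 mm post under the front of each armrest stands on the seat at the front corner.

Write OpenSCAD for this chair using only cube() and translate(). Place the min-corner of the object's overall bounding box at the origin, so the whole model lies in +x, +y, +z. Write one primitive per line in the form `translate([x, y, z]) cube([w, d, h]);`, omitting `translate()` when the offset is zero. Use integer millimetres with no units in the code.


translate([0, 0, 400]) cube([405, 422, 30]);
cube([43, 43, 400]);
translate([362, 0, 0]) cube([43, 43, 400]);
translate([0, 379, 0]) cube([43, 43, 400]);
translate([362, 379, 0]) cube([43, 43, 400]);
translate([0, 391, 430]) cube([405, 31, 499]);
translate([0, 0, 640]) cube([27, 391, 27]);
translate([378, 0, 640]) cube([27, 391, 27]);
translate([0, 0, 430]) cube([27, 27, 210]);
translate([378, 0, 430]) cube([27, 27, 210]);


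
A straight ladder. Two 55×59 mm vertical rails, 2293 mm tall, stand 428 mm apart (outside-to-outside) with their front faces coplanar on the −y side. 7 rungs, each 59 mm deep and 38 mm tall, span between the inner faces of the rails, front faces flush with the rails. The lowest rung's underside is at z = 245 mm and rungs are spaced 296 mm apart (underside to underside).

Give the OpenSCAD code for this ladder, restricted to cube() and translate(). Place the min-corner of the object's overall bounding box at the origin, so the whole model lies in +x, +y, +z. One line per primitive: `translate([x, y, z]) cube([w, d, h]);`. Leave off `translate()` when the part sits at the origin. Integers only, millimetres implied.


cube([55, 59, 2293]);
translate([373, 0, 0]) cube([55, 59, 2293]);
translate([55, 0, 245]) cube([318, 59, 38]);
translate([55, 0, 541]) cube([318, 59, 38]);
translate([55, 0, 837]) cube([318, 59, 38]);
translate([55, 0, 1133]) cube([318, 59, 38]);
translate([55, 0, 1429]) cube([318, 59, 38]);
translate([55, 0, 1725]) cube([318, 59, 38]);
translate([55, 0, 2021]) cube([318, 59, 38]);


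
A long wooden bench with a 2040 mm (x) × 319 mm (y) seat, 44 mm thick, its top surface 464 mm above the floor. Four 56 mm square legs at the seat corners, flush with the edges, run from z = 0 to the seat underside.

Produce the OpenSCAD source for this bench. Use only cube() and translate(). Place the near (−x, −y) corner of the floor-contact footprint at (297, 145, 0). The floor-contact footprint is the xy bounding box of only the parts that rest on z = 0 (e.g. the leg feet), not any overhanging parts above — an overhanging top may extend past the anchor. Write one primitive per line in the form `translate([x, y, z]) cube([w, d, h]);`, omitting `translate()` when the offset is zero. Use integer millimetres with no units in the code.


// leg_h = 464 − 44 = 420
translate([297, 145, 420]) cube([2040, 319, 44]);
translate([297, 145, 0]) cube([56, 56, 420]);
translate([297, 408, 0]) cube([56, 56, 420]);
translate([2281, 145, 0]) cube([56, 56, 420]);
translate([2281, 408, 0]) cube([56, 56, 420]);


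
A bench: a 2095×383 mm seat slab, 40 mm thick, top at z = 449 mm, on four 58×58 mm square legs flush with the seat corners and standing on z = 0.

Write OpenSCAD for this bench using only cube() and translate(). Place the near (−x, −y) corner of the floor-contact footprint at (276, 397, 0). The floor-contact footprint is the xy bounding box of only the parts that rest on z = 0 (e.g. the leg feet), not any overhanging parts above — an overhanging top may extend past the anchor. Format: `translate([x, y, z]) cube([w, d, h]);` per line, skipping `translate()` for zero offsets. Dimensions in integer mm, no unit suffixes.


translate([276, 397, 409]) cube([2095, 383, 40]);
translate([276, 397, 0]) cube([58, 58, 409]);
translate([276, 722, 0]) cube([58, 58, 409]);
translate([2313, 397, 0]) cube([58, 58, 409]);
translate([2313, 722, 0]) cube([58, 58, 409]);


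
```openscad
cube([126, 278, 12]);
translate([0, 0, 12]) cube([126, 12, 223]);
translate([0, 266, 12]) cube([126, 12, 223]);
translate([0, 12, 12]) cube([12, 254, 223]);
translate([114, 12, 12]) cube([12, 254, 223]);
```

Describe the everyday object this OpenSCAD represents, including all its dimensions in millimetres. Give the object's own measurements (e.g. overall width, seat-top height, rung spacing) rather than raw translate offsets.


An open-topped rectangular box: outside dimensions 126×278×235 mm, with a uniform wall and base thickness of 12 mm. The base is a full 126×278 slab on the floor; four walls sit on top of the base. The front and back walls (the −y and +y sides) span the full width; the two side walls fit between them.


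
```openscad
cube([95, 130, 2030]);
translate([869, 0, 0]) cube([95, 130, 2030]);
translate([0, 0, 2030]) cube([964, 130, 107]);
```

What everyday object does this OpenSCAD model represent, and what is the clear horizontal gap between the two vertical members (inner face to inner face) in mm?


A door frame. The clear opening width is 774 mm.

Two 2030 mm tall posts with a header on top — a door frame. The left jamb is 95 mm wide at x = 0; the right jamb starts at x = 869. The clear opening is 869 − 95 = 774 mm.


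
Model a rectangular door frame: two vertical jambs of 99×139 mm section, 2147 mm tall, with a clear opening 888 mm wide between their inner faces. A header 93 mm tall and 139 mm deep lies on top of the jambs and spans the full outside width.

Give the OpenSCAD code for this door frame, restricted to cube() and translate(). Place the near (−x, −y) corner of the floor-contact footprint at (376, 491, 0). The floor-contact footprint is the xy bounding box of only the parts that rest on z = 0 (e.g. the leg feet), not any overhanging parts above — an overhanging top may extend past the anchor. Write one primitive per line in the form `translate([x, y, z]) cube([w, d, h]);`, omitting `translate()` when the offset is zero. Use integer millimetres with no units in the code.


translate([376, 491, 0]) cube([99, 139, 2147]);
translate([1363, 491, 0]) cube([99, 139, 2147]);
translate([376, 491, 2147]) cube([1086, 139, 93]);


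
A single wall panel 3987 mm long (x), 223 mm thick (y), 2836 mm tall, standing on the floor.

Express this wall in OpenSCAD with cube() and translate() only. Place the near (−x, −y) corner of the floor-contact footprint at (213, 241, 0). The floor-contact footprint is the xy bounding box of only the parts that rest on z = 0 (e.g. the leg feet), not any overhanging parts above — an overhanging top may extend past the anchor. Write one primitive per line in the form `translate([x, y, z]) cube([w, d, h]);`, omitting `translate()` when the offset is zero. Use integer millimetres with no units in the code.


translate([213, 241, 0]) cube([3987, 223, 2836]);


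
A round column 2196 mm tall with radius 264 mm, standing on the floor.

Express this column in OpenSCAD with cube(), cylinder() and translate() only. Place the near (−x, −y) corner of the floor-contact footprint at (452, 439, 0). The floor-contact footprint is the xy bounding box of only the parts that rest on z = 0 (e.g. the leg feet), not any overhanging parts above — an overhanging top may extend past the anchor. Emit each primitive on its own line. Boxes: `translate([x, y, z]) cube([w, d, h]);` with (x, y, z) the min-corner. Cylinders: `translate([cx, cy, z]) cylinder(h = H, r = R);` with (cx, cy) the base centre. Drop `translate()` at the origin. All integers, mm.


translate([716, 703, 0]) cylinder(h = 2196, r = 264);


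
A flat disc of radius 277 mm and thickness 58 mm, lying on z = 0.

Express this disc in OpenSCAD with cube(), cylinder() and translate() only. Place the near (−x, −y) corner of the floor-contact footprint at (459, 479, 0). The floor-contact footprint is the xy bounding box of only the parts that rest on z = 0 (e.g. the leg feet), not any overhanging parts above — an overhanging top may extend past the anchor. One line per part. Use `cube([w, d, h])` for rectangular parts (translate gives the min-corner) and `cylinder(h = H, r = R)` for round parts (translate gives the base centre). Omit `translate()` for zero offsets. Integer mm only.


translate([736, 756, 0]) cylinder(h = 58, r = 277);


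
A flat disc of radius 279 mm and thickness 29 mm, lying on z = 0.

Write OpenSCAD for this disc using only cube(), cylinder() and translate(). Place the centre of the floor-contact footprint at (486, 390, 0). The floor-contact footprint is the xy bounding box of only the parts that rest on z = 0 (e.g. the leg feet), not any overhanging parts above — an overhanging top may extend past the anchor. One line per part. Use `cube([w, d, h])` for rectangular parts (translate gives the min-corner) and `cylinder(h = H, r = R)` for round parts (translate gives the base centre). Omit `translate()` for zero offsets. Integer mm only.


translate([486, 390, 0]) cylinder(h = 29, r = 279);


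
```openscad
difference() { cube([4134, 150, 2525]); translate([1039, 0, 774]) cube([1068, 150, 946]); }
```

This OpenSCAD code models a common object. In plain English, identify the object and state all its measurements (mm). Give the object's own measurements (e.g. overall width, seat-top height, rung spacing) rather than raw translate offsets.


A wall 4134 mm long (x), 150 mm thick (y), 2525 mm tall, with a rectangular window opening cut through it. The opening is 1068 mm wide and 946 mm tall; its sill is at z = 774 mm and its near (−x) edge is 1039 mm from the wall's −x end. The opening passes through the full wall thickness.


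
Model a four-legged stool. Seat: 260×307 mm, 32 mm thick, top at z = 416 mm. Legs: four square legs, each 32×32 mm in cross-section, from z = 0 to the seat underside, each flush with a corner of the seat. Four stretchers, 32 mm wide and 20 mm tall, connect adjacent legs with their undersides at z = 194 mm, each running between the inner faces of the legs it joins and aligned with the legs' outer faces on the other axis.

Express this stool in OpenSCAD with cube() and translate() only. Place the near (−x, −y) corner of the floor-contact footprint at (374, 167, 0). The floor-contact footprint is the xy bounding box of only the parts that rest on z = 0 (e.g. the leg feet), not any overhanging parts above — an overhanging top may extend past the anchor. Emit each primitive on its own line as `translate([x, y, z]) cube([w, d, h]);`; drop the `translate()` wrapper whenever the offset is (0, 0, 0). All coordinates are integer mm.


translate([374, 167, 384]) cube([260, 307, 32]);
translate([374, 167, 0]) cube([32, 32, 384]);
translate([602, 167, 0]) cube([32, 32, 384]);
translate([374, 442, 0]) cube([32, 32, 384]);
translate([602, 442, 0]) cube([32, 32, 384]);
translate([406, 167, 194]) cube([196, 32, 20]);
translate([406, 442, 194]) cube([196, 32, 20]);
translate([374, 199, 194]) cube([32, 243, 20]);
translate([602, 199, 194]) cube([32, 243, 20]);


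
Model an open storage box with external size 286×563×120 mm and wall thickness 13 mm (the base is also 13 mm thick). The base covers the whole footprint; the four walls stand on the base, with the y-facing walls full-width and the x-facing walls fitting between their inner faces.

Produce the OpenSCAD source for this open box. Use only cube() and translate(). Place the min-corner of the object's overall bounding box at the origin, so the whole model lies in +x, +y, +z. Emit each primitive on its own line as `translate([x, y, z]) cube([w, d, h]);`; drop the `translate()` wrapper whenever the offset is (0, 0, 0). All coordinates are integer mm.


cube([286, 563, 13]);
translate([0, 0, 13]) cube([286, 13, 107]);
translate([0, 550, 13]) cube([286, 13, 107]);
translate([0, 13, 13]) cube([13, 537, 107]);
translate([273, 13, 13]) cube([13, 537, 107]);


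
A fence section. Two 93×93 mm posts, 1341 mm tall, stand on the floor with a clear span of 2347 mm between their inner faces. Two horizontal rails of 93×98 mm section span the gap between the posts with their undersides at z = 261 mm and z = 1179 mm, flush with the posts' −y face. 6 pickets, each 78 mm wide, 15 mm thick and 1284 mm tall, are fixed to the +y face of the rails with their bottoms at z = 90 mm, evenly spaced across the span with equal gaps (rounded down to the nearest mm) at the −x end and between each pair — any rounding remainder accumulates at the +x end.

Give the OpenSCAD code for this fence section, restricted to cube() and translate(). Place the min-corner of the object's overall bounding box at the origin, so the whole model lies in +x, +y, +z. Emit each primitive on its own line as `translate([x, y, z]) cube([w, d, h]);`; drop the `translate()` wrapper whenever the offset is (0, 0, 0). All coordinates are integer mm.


cube([93, 93, 1341]);
translate([2440, 0, 0]) cube([93, 93, 1341]);
translate([93, 0, 261]) cube([2347, 93, 98]);
translate([93, 0, 1179]) cube([2347, 93, 98]);
translate([361, 93, 90]) cube([78, 15, 1284]);
translate([707, 93, 90]) cube([78, 15, 1284]);
translate([1053, 93, 90]) cube([78, 15, 1284]);
translate([1399, 93, 90]) cube([78, 15, 1284]);
translate([1745, 93, 90]) cube([78, 15, 1284]);
translate([2091, 93, 90]) cube([78, 15, 1284]);


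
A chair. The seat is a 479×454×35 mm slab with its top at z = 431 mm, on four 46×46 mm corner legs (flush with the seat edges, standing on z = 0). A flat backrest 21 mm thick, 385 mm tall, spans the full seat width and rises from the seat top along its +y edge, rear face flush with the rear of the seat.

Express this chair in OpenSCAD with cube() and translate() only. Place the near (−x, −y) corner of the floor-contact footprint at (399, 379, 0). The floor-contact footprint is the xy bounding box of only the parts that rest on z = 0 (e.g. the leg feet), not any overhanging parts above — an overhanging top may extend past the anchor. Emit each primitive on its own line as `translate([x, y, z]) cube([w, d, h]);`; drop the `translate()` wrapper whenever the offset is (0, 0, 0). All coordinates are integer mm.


// leg_h = 431 - 35 = 396
translate([399, 379, 396]) cube([479, 454, 35]);
translate([399, 379, 0]) cube([46, 46, 396]);
translate([832, 379, 0]) cube([46, 46, 396]);
translate([399, 787, 0]) cube([46, 46, 396]);
translate([832, 787, 0]) cube([46, 46, 396]);
translate([399, 812, 431]) cube([479, 21, 385]);


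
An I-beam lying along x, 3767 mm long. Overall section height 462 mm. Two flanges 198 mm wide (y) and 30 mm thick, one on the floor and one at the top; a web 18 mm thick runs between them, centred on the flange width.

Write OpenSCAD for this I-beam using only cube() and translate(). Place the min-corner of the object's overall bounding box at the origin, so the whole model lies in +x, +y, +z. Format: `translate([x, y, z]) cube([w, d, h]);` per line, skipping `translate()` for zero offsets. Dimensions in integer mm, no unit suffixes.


cube([3767, 198, 30]);
translate([0, 90, 30]) cube([3767, 18, 402]);
translate([0, 0, 432]) cube([3767, 198, 30]);


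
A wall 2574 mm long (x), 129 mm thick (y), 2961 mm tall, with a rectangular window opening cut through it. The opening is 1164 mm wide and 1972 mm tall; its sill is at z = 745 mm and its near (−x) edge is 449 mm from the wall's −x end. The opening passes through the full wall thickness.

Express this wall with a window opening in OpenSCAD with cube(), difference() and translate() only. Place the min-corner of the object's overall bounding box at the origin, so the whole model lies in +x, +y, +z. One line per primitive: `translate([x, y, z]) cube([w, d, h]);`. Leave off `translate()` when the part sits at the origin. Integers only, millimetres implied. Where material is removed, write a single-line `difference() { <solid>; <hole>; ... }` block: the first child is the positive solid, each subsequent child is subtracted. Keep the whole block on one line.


difference() { cube([2574, 129, 2961]); translate([449, 0, 745]) cube([1164, 129, 1972]); }


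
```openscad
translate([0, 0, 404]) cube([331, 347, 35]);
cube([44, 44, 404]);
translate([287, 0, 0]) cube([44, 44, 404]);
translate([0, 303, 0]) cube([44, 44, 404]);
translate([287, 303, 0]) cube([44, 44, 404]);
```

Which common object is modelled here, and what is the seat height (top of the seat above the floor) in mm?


A stool. The seat height is 439 mm.

A 331×347×35 slab at z = 404 on four corner posts — a stool. The seat top is 404 + 35 = 439 mm.


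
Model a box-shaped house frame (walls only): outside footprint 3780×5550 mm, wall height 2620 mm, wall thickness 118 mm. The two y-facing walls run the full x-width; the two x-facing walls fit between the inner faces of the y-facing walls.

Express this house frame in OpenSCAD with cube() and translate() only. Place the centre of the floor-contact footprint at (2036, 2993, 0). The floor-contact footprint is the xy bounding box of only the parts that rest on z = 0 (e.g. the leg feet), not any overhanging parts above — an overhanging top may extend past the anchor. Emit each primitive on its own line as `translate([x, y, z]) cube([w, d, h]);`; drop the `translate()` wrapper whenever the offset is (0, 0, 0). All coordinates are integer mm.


translate([146, 218, 0]) cube([3780, 118, 2620]);
translate([146, 5650, 0]) cube([3780, 118, 2620]);
translate([146, 336, 0]) cube([118, 5314, 2620]);
translate([3808, 336, 0]) cube([118, 5314, 2620]);


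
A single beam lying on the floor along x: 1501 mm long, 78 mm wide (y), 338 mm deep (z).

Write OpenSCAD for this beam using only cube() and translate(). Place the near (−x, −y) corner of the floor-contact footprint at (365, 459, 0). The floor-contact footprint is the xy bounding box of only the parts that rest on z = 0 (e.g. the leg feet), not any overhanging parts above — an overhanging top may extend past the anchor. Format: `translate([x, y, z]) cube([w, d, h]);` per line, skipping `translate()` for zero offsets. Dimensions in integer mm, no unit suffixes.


translate([365, 459, 0]) cube([1501, 78, 338]);
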